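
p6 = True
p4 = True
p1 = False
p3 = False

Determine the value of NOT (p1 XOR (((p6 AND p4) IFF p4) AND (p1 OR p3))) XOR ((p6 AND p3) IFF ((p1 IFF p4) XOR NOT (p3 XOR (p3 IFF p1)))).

False

p6 AND p4 = True AND True = True
(p6 AND p4) IFF p4 = True IFF True = True
p1 OR p3 = False OR False = False
((p6 AND p4) IFF p4) AND (p1 OR p3) = True AND False = False
p1 XOR (((p6 AND p4) IFF p4) AND (p1 OR p3)) = False XOR False = False
NOT (p1 XOR (((p6 AND p4) IFF p4) AND (p1 OR p3))) = NOT False = True
p6 AND p3 = True AND False = False
p1 IFF p4 = False IFF True = False
p3 IFF p1 = False IFF False = True
p3 XOR (p3 IFF p1) = False XOR True = True
NOT (p3 XOR (p3 IFF p1)) = NOT True = False
(p1 IFF p4) XOR NOT (p3 XOR (p3 IFF p1)) = False XOR False = False
(p6 AND p3) IFF ((p1 IFF p4) XOR NOT (p3 XOR (p3 IFF p1))) = False IFF False = True
NOT (p1 XOR (((p6 AND p4) IFF p4) AND (p1 OR p3))) XOR ((p6 AND p3) IFF ((p1 IFF p4) XOR NOT (p3 XOR (p3 IFF p1)))) = True XOR True = False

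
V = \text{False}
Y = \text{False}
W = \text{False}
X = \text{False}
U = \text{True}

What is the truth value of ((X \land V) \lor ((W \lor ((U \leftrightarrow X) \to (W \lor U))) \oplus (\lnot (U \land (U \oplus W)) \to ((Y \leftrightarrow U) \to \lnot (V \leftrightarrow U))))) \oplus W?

\text{False}

X \land V = \text{False} \land \text{False} = \text{False}
U \leftrightarrow X = \text{True} \leftrightarrow \text{False} = \text{False}
W \lor U = \text{False} \lor \text{True} = \text{True}
(U \leftrightarrow X) \to (W \lor U) = \text{False} \to \text{True} = \text{True}
W \lor ((U \leftrightarrow X) \to (W \lor U)) = \text{False} \lor \text{True} = \text{True}
U \oplus W = \text{True} \oplus \text{False} = \text{True}
U \land (U \oplus W) = \text{True} \land \text{True} = \text{True}
\lnot (U \land (U \oplus W)) = \lnot \text{True} = \text{False}
Y \leftrightarrow U = \text{False} \leftrightarrow \text{True} = \text{False}
V \leftrightarrow U = \text{False} \leftrightarrow \text{True} = \text{False}
\lnot (V \leftrightarrow U) = \lnot \text{False} = \text{True}
(Y \leftrightarrow U) \to \lnot (V \leftrightarrow U) = \text{False} \to \text{True} = \text{True}
\lnot (U \land (U \oplus W)) \to ((Y \leftrightarrow U) \to \lnot (V \leftrightarrow U)) = \text{False} \to \text{True} = \text{True}
(W \lor ((U \leftrightarrow X) \to (W \lor U))) \oplus (\lnot (U \land (U \oplus W)) \to ((Y \leftrightarrow U) \to \lnot (V \leftrightarrow U))) = \text{True} \oplus \text{True} = \text{False}
(X \land V) \lor ((W \lor ((U \leftrightarrow X) \to (W \lor U))) \oplus (\lnot (U \land (U \oplus W)) \to ((Y \leftrightarrow U) \to \lnot (V \leftrightarrow U)))) = \text{False} \lor \text{False} = \text{False}
((X \land V) \lor ((W \lor ((U \leftrightarrow X) \to (W \lor U))) \oplus (\lnot (U \land (U \oplus W)) \to ((Y \leftrightarrow U) \to \lnot (V \leftrightarrow U))))) \oplus W = \text{False} \oplus \text{False} = \text{False}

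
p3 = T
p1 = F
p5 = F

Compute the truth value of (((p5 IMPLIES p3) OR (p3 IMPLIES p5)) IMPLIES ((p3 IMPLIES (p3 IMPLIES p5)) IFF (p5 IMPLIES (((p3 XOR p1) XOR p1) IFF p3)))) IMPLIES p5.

Substituting p3=T, p1=F, p5=F:
p5 IMPLIES p3 = F IMPLIES T = T
p3 IMPLIES p5 = T IMPLIES F = F
(p5 IMPLIES p3) OR (p3 IMPLIES p5) = T OR F = T
p3 IMPLIES p5 = T IMPLIES F = F
p3 IMPLIES (p3 IMPLIES p5) = T IMPLIES F = F
p3 XOR p1 = T XOR F = T
(p3 XOR p1) XOR p1 = T XOR F = T
((p3 XOR p1) XOR p1) IFF p3 = T IFF T = T
p5 IMPLIES (((p3 XOR p1) XOR p1) IFF p3) = F IMPLIES T = T
(p3 IMPLIES (p3 IMPLIES p5)) IFF (p5 IMPLIES (((p3 XOR p1) XOR p1) IFF p3)) = F IFF T = F
((p5 IMPLIES p3) OR (p3 IMPLIES p5)) IMPLIES ((p3 IMPLIES (p3 IMPLIES p5)) IFF (p5 IMPLIES (((p3 XOR p1) XOR p1) IFF p3))) = T IMPLIES F = F
(((p5 IMPLIES p3) OR (p3 IMPLIES p5)) IMPLIES ((p3 IMPLIES (p3 IMPLIES p5)) IFF (p5 IMPLIES (((p3 XOR p1) XOR p1) IFF p3)))) IMPLIES p5 = F IMPLIES F = T

T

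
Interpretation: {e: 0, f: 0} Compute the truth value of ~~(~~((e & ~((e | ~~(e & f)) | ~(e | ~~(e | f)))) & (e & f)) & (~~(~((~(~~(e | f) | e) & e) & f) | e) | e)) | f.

e & f = 0 & 0 = 0
~(e & f) = ~0 = 1
~~(e & f) = ~1 = 0
e | ~~(e & f) = 0 | 0 = 0
e | f = 0 | 0 = 0
~(e | f) = ~0 = 1
~~(e | f) = ~1 = 0
e | ~~(e | f) = 0 | 0 = 0
~(e | ~~(e | f)) = ~0 = 1
(e | ~~(e & f)) | ~(e | ~~(e | f)) = 0 | 1 = 1
~((e | ~~(e & f)) | ~(e | ~~(e | f))) = ~1 = 0
e & ~((e | ~~(e & f)) | ~(e | ~~(e | f))) = 0 & 0 = 0
e & f = 0 & 0 = 0
(e & ~((e | ~~(e & f)) | ~(e | ~~(e | f)))) & (e & f) = 0 & 0 = 0
~((e & ~((e | ~~(e & f)) | ~(e | ~~(e | f)))) & (e & f)) = ~0 = 1
~~((e & ~((e | ~~(e & f)) | ~(e | ~~(e | f)))) & (e & f)) = ~1 = 0
e | f = 0 | 0 = 0
~(e | f) = ~0 = 1
~~(e | f) = ~1 = 0
~~(e | f) | e = 0 | 0 = 0
~(~~(e | f) | e) = ~0 = 1
~(~~(e | f) | e) & e = 1 & 0 = 0
(~(~~(e | f) | e) & e) & f = 0 & 0 = 0
~((~(~~(e | f) | e) & e) & f) = ~0 = 1
~((~(~~(e | f) | e) & e) & f) | e = 1 | 0 = 1
~(~((~(~~(e | f) | e) & e) & f) | e) = ~1 = 0
~~(~((~(~~(e | f) | e) & e) & f) | e) = ~0 = 1
~~(~((~(~~(e | f) | e) & e) & f) | e) | e = 1 | 0 = 1
~~((e & ~((e | ~~(e & f)) | ~(e | ~~(e | f)))) & (e & f)) & (~~(~((~(~~(e | f) | e) & e) & f) | e) | e) = 0 & 1 = 0
~(~~((e & ~((e | ~~(e & f)) | ~(e | ~~(e | f)))) & (e & f)) & (~~(~((~(~~(e | f) | e) & e) & f) | e) | e)) = ~0 = 1
~~(~~((e & ~((e | ~~(e & f)) | ~(e | ~~(e | f)))) & (e & f)) & (~~(~((~(~~(e | f) | e) & e) & f) | e) | e)) = ~1 = 0
~~(~~((e & ~((e | ~~(e & f)) | ~(e | ~~(e | f)))) & (e & f)) & (~~(~((~(~~(e | f) | e) & e) & f) | e) | e)) | f = 0 | 0 = 0

0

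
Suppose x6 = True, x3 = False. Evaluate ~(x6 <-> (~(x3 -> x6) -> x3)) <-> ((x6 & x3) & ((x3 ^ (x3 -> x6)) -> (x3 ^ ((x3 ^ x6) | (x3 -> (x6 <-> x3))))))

True

x3 -> x6 = False -> True = True
~(x3 -> x6) = ~True = False
~(x3 -> x6) -> x3 = False -> False = True
x6 <-> (~(x3 -> x6) -> x3) = True <-> True = True
~(x6 <-> (~(x3 -> x6) -> x3)) = ~True = False
x6 & x3 = True & False = False
x3 -> x6 = False -> True = True
x3 ^ (x3 -> x6) = False ^ True = True
x3 ^ x6 = False ^ True = True
x6 <-> x3 = True <-> False = False
x3 -> (x6 <-> x3) = False -> False = True
(x3 ^ x6) | (x3 -> (x6 <-> x3)) = True | True = True
x3 ^ ((x3 ^ x6) | (x3 -> (x6 <-> x3))) = False ^ True = True
(x3 ^ (x3 -> x6)) -> (x3 ^ ((x3 ^ x6) | (x3 -> (x6 <-> x3)))) = True -> True = True
(x6 & x3) & ((x3 ^ (x3 -> x6)) -> (x3 ^ ((x3 ^ x6) | (x3 -> (x6 <-> x3))))) = False & True = False
~(x6 <-> (~(x3 -> x6) -> x3)) <-> ((x6 & x3) & ((x3 ^ (x3 -> x6)) -> (x3 ^ ((x3 ^ x6) | (x3 -> (x6 <-> x3)))))) = False <-> False = True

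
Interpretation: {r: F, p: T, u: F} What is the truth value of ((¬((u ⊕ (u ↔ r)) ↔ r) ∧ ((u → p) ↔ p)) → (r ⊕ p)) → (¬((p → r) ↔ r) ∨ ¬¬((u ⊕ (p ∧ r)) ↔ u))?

T

u ↔ r = F ↔ F = T
u ⊕ (u ↔ r) = F ⊕ T = T
(u ⊕ (u ↔ r)) ↔ r = T ↔ F = F
¬((u ⊕ (u ↔ r)) ↔ r) = ¬F = T
u → p = F → T = T
(u → p) ↔ p = T ↔ T = T
¬((u ⊕ (u ↔ r)) ↔ r) ∧ ((u → p) ↔ p) = T ∧ T = T
r ⊕ p = F ⊕ T = T
(¬((u ⊕ (u ↔ r)) ↔ r) ∧ ((u → p) ↔ p)) → (r ⊕ p) = T → T = T
p → r = T → F = F
(p → r) ↔ r = F ↔ F = T
¬((p → r) ↔ r) = ¬T = F
p ∧ r = T ∧ F = F
u ⊕ (p ∧ r) = F ⊕ F = F
(u ⊕ (p ∧ r)) ↔ u = F ↔ F = T
¬((u ⊕ (p ∧ r)) ↔ u) = ¬T = F
¬¬((u ⊕ (p ∧ r)) ↔ u) = ¬F = T
¬((p → r) ↔ r) ∨ ¬¬((u ⊕ (p ∧ r)) ↔ u) = F ∨ T = T
((¬((u ⊕ (u ↔ r)) ↔ r) ∧ ((u → p) ↔ p)) → (r ⊕ p)) → (¬((p → r) ↔ r) ∨ ¬¬((u ⊕ (p ∧ r)) ↔ u)) = T → T = T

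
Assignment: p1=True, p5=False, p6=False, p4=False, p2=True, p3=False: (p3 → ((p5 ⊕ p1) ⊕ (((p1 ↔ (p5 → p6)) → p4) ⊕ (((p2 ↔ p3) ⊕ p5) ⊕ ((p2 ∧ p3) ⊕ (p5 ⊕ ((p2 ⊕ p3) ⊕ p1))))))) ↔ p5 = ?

False

Substituting p1=True, p5=False, p6=False, p4=False, p2=True, p3=False:
p5 ⊕ p1 = False ⊕ True = True
p5 → p6 = False → False = True
p1 ↔ (p5 → p6) = True ↔ True = True
(p1 ↔ (p5 → p6)) → p4 = True → False = False
p2 ↔ p3 = True ↔ False = False
(p2 ↔ p3) ⊕ p5 = False ⊕ False = False
p2 ∧ p3 = True ∧ False = False
p2 ⊕ p3 = True ⊕ False = True
(p2 ⊕ p3) ⊕ p1 = True ⊕ True = False
p5 ⊕ ((p2 ⊕ p3) ⊕ p1) = False ⊕ False = False
(p2 ∧ p3) ⊕ (p5 ⊕ ((p2 ⊕ p3) ⊕ p1)) = False ⊕ False = False
((p2 ↔ p3) ⊕ p5) ⊕ ((p2 ∧ p3) ⊕ (p5 ⊕ ((p2 ⊕ p3) ⊕ p1))) = False ⊕ False = False
((p1 ↔ (p5 → p6)) → p4) ⊕ (((p2 ↔ p3) ⊕ p5) ⊕ ((p2 ∧ p3) ⊕ (p5 ⊕ ((p2 ⊕ p3) ⊕ p1)))) = False ⊕ False = False
(p5 ⊕ p1) ⊕ (((p1 ↔ (p5 → p6)) → p4) ⊕ (((p2 ↔ p3) ⊕ p5) ⊕ ((p2 ∧ p3) ⊕ (p5 ⊕ ((p2 ⊕ p3) ⊕ p1))))) = True ⊕ False = True
p3 → ((p5 ⊕ p1) ⊕ (((p1 ↔ (p5 → p6)) → p4) ⊕ (((p2 ↔ p3) ⊕ p5) ⊕ ((p2 ∧ p3) ⊕ (p5 ⊕ ((p2 ⊕ p3) ⊕ p1)))))) = False → True = True
(p3 → ((p5 ⊕ p1) ⊕ (((p1 ↔ (p5 → p6)) → p4) ⊕ (((p2 ↔ p3) ⊕ p5) ⊕ ((p2 ∧ p3) ⊕ (p5 ⊕ ((p2 ⊕ p3) ⊕ p1))))))) ↔ p5 = True ↔ False = False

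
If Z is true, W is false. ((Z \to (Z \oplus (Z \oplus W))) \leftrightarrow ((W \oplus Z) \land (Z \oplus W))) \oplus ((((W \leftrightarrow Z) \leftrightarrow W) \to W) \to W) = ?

T

Z \oplus W = T \oplus F = T
Z \oplus (Z \oplus W) = T \oplus T = F
Z \to (Z \oplus (Z \oplus W)) = T \to F = F
W \oplus Z = F \oplus T = T
Z \oplus W = T \oplus F = T
(W \oplus Z) \land (Z \oplus W) = T \land T = T
(Z \to (Z \oplus (Z \oplus W))) \leftrightarrow ((W \oplus Z) \land (Z \oplus W)) = F \leftrightarrow T = F
W \leftrightarrow Z = F \leftrightarrow T = F
(W \leftrightarrow Z) \leftrightarrow W = F \leftrightarrow F = T
((W \leftrightarrow Z) \leftrightarrow W) \to W = T \to F = F
(((W \leftrightarrow Z) \leftrightarrow W) \to W) \to W = F \to F = T
((Z \to (Z \oplus (Z \oplus W))) \leftrightarrow ((W \oplus Z) \land (Z \oplus W))) \oplus ((((W \leftrightarrow Z) \leftrightarrow W) \to W) \to W) = F \oplus T = T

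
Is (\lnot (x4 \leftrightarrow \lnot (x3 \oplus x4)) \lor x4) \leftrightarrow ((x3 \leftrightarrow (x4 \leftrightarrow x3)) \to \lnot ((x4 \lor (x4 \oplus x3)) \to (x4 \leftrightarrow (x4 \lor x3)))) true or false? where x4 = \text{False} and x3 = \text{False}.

x3 \oplus x4 = \text{False} \oplus \text{False} = \text{False}
\lnot (x3 \oplus x4) = \lnot \text{False} = \text{True}
x4 \leftrightarrow \lnot (x3 \oplus x4) = \text{False} \leftrightarrow \text{True} = \text{False}
\lnot (x4 \leftrightarrow \lnot (x3 \oplus x4)) = \lnot \text{False} = \text{True}
\lnot (x4 \leftrightarrow \lnot (x3 \oplus x4)) \lor x4 = \text{True} \lor \text{False} = \text{True}
x4 \leftrightarrow x3 = \text{False} \leftrightarrow \text{False} = \text{True}
x3 \leftrightarrow (x4 \leftrightarrow x3) = \text{False} \leftrightarrow \text{True} = \text{False}
x4 \oplus x3 = \text{False} \oplus \text{False} = \text{False}
x4 \lor (x4 \oplus x3) = \text{False} \lor \text{False} = \text{False}
x4 \lor x3 = \text{False} \lor \text{False} = \text{False}
x4 \leftrightarrow (x4 \lor x3) = \text{False} \leftrightarrow \text{False} = \text{True}
(x4 \lor (x4 \oplus x3)) \to (x4 \leftrightarrow (x4 \lor x3)) = \text{False} \to \text{True} = \text{True}
\lnot ((x4 \lor (x4 \oplus x3)) \to (x4 \leftrightarrow (x4 \lor x3))) = \lnot \text{True} = \text{False}
(x3 \leftrightarrow (x4 \leftrightarrow x3)) \to \lnot ((x4 \lor (x4 \oplus x3)) \to (x4 \leftrightarrow (x4 \lor x3))) = \text{False} \to \text{False} = \text{True}
(\lnot (x4 \leftrightarrow \lnot (x3 \oplus x4)) \lor x4) \leftrightarrow ((x3 \leftrightarrow (x4 \leftrightarrow x3)) \to \lnot ((x4 \lor (x4 \oplus x3)) \to (x4 \leftrightarrow (x4 \lor x3)))) = \text{True} \leftrightarrow \text{True} = \text{True}

\text{True}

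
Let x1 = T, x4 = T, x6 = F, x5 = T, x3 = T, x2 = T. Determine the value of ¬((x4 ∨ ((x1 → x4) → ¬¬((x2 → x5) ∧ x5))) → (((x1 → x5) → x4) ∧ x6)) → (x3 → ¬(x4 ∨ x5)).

F

x1 → x4 = T → T = T
x2 → x5 = T → T = T
(x2 → x5) ∧ x5 = T ∧ T = T
¬((x2 → x5) ∧ x5) = ¬T = F
¬¬((x2 → x5) ∧ x5) = ¬F = T
(x1 → x4) → ¬¬((x2 → x5) ∧ x5) = T → T = T
x4 ∨ ((x1 → x4) → ¬¬((x2 → x5) ∧ x5)) = T ∨ T = T
x1 → x5 = T → T = T
(x1 → x5) → x4 = T → T = T
((x1 → x5) → x4) ∧ x6 = T ∧ F = F
(x4 ∨ ((x1 → x4) → ¬¬((x2 → x5) ∧ x5))) → (((x1 → x5) → x4) ∧ x6) = T → F = F
¬((x4 ∨ ((x1 → x4) → ¬¬((x2 → x5) ∧ x5))) → (((x1 → x5) → x4) ∧ x6)) = ¬F = T
x4 ∨ x5 = T ∨ T = T
¬(x4 ∨ x5) = ¬T = F
x3 → ¬(x4 ∨ x5) = T → F = F
¬((x4 ∨ ((x1 → x4) → ¬¬((x2 → x5) ∧ x5))) → (((x1 → x5) → x4) ∧ x6)) → (x3 → ¬(x4 ∨ x5)) = T → F = F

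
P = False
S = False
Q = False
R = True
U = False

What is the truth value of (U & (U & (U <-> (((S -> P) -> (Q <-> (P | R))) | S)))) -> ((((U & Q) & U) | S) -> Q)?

True

S -> P = False -> False = True
P | R = False | True = True
Q <-> (P | R) = False <-> True = False
(S -> P) -> (Q <-> (P | R)) = True -> False = False
((S -> P) -> (Q <-> (P | R))) | S = False | False = False
U <-> (((S -> P) -> (Q <-> (P | R))) | S) = False <-> False = True
U & (U <-> (((S -> P) -> (Q <-> (P | R))) | S)) = False & True = False
U & (U & (U <-> (((S -> P) -> (Q <-> (P | R))) | S))) = False & False = False
U & Q = False & False = False
(U & Q) & U = False & False = False
((U & Q) & U) | S = False | False = False
(((U & Q) & U) | S) -> Q = False -> False = True
(U & (U & (U <-> (((S -> P) -> (Q <-> (P | R))) | S)))) -> ((((U & Q) & U) | S) -> Q) = False -> True = True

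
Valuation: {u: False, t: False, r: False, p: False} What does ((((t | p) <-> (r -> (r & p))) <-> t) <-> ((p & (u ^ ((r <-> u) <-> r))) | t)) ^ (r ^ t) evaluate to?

False

t | p = False | False = False
r & p = False & False = False
r -> (r & p) = False -> False = True
(t | p) <-> (r -> (r & p)) = False <-> True = False
((t | p) <-> (r -> (r & p))) <-> t = False <-> False = True
r <-> u = False <-> False = True
(r <-> u) <-> r = True <-> False = False
u ^ ((r <-> u) <-> r) = False ^ False = False
p & (u ^ ((r <-> u) <-> r)) = False & False = False
(p & (u ^ ((r <-> u) <-> r))) | t = False | False = False
(((t | p) <-> (r -> (r & p))) <-> t) <-> ((p & (u ^ ((r <-> u) <-> r))) | t) = True <-> False = False
r ^ t = False ^ False = False
((((t | p) <-> (r -> (r & p))) <-> t) <-> ((p & (u ^ ((r <-> u) <-> r))) | t)) ^ (r ^ t) = False ^ False = False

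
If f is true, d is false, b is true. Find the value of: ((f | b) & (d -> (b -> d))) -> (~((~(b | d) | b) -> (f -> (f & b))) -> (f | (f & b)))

T

f | b = T | T = T
b -> d = T -> F = F
d -> (b -> d) = F -> F = T
(f | b) & (d -> (b -> d)) = T & T = T
b | d = T | F = T
~(b | d) = ~T = F
~(b | d) | b = F | T = T
f & b = T & T = T
f -> (f & b) = T -> T = T
(~(b | d) | b) -> (f -> (f & b)) = T -> T = T
~((~(b | d) | b) -> (f -> (f & b))) = ~T = F
f & b = T & T = T
f | (f & b) = T | T = T
~((~(b | d) | b) -> (f -> (f & b))) -> (f | (f & b)) = F -> T = T
((f | b) & (d -> (b -> d))) -> (~((~(b | d) | b) -> (f -> (f & b))) -> (f | (f & b))) = T -> T = T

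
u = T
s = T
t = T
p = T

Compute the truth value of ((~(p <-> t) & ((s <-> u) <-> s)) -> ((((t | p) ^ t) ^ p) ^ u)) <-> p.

Substituting u=T, s=T, t=T, p=T:
p <-> t = T <-> T = T
~(p <-> t) = ~T = F
s <-> u = T <-> T = T
(s <-> u) <-> s = T <-> T = T
~(p <-> t) & ((s <-> u) <-> s) = F & T = F
t | p = T | T = T
(t | p) ^ t = T ^ T = F
((t | p) ^ t) ^ p = F ^ T = T
(((t | p) ^ t) ^ p) ^ u = T ^ T = F
(~(p <-> t) & ((s <-> u) <-> s)) -> ((((t | p) ^ t) ^ p) ^ u) = F -> F = T
((~(p <-> t) & ((s <-> u) <-> s)) -> ((((t | p) ^ t) ^ p) ^ u)) <-> p = T <-> T = T

T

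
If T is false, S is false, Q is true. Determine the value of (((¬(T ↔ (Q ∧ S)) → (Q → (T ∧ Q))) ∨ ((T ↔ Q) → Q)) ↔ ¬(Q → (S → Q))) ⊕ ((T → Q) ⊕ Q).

Q ∧ S = True ∧ False = False
T ↔ (Q ∧ S) = False ↔ False = True
¬(T ↔ (Q ∧ S)) = ¬True = False
T ∧ Q = False ∧ True = False
Q → (T ∧ Q) = True → False = False
¬(T ↔ (Q ∧ S)) → (Q → (T ∧ Q)) = False → False = True
T ↔ Q = False ↔ True = False
(T ↔ Q) → Q = False → True = True
(¬(T ↔ (Q ∧ S)) → (Q → (T ∧ Q))) ∨ ((T ↔ Q) → Q) = True ∨ True = True
S → Q = False → True = True
Q → (S → Q) = True → True = True
¬(Q → (S → Q)) = ¬True = False
((¬(T ↔ (Q ∧ S)) → (Q → (T ∧ Q))) ∨ ((T ↔ Q) → Q)) ↔ ¬(Q → (S → Q)) = True ↔ False = False
T → Q = False → True = True
(T → Q) ⊕ Q = True ⊕ True = False
(((¬(T ↔ (Q ∧ S)) → (Q → (T ∧ Q))) ∨ ((T ↔ Q) → Q)) ↔ ¬(Q → (S → Q))) ⊕ ((T → Q) ⊕ Q) = False ⊕ False = False

False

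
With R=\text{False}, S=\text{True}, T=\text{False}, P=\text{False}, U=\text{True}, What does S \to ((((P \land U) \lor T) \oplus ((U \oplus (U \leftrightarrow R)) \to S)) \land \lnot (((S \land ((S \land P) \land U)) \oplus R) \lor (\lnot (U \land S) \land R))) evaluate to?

P \land U = \text{False} \land \text{True} = \text{False}
(P \land U) \lor T = \text{False} \lor \text{False} = \text{False}
U \leftrightarrow R = \text{True} \leftrightarrow \text{False} = \text{False}
U \oplus (U \leftrightarrow R) = \text{True} \oplus \text{False} = \text{True}
(U \oplus (U \leftrightarrow R)) \to S = \text{True} \to \text{True} = \text{True}
((P \land U) \lor T) \oplus ((U \oplus (U \leftrightarrow R)) \to S) = \text{False} \oplus \text{True} = \text{True}
S \land P = \text{True} \land \text{False} = \text{False}
(S \land P) \land U = \text{False} \land \text{True} = \text{False}
S \land ((S \land P) \land U) = \text{True} \land \text{False} = \text{False}
(S \land ((S \land P) \land U)) \oplus R = \text{False} \oplus \text{False} = \text{False}
U \land S = \text{True} \land \text{True} = \text{True}
\lnot (U \land S) = \lnot \text{True} = \text{False}
\lnot (U \land S) \land R = \text{False} \land \text{False} = \text{False}
((S \land ((S \land P) \land U)) \oplus R) \lor (\lnot (U \land S) \land R) = \text{False} \lor \text{False} = \text{False}
\lnot (((S \land ((S \land P) \land U)) \oplus R) \lor (\lnot (U \land S) \land R)) = \lnot \text{False} = \text{True}
(((P \land U) \lor T) \oplus ((U \oplus (U \leftrightarrow R)) \to S)) \land \lnot (((S \land ((S \land P) \land U)) \oplus R) \lor (\lnot (U \land S) \land R)) = \text{True} \land \text{True} = \text{True}
S \to ((((P \land U) \lor T) \oplus ((U \oplus (U \leftrightarrow R)) \to S)) \land \lnot (((S \land ((S \land P) \land U)) \oplus R) \lor (\lnot (U \land S) \land R))) = \text{True} \to \text{True} = \text{True}

\text{True}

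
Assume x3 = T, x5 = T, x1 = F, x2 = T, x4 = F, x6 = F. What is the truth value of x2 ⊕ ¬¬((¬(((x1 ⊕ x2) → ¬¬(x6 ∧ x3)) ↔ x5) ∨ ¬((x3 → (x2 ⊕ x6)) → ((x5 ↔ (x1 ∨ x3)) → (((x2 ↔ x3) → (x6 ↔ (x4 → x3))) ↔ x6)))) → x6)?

T

Substituting x3=T, x5=T, x1=F, x2=T, x4=F, x6=F:
x1 ⊕ x2 = F ⊕ T = T
x6 ∧ x3 = F ∧ T = F
¬(x6 ∧ x3) = ¬F = T
¬¬(x6 ∧ x3) = ¬T = F
(x1 ⊕ x2) → ¬¬(x6 ∧ x3) = T → F = F
((x1 ⊕ x2) → ¬¬(x6 ∧ x3)) ↔ x5 = F ↔ T = F
¬(((x1 ⊕ x2) → ¬¬(x6 ∧ x3)) ↔ x5) = ¬F = T
x2 ⊕ x6 = T ⊕ F = T
x3 → (x2 ⊕ x6) = T → T = T
x1 ∨ x3 = F ∨ T = T
x5 ↔ (x1 ∨ x3) = T ↔ T = T
x2 ↔ x3 = T ↔ T = T
x4 → x3 = F → T = T
x6 ↔ (x4 → x3) = F ↔ T = F
(x2 ↔ x3) → (x6 ↔ (x4 → x3)) = T → F = F
((x2 ↔ x3) → (x6 ↔ (x4 → x3))) ↔ x6 = F ↔ F = T
(x5 ↔ (x1 ∨ x3)) → (((x2 ↔ x3) → (x6 ↔ (x4 → x3))) ↔ x6) = T → T = T
(x3 → (x2 ⊕ x6)) → ((x5 ↔ (x1 ∨ x3)) → (((x2 ↔ x3) → (x6 ↔ (x4 → x3))) ↔ x6)) = T → T = T
¬((x3 → (x2 ⊕ x6)) → ((x5 ↔ (x1 ∨ x3)) → (((x2 ↔ x3) → (x6 ↔ (x4 → x3))) ↔ x6))) = ¬T = F
¬(((x1 ⊕ x2) → ¬¬(x6 ∧ x3)) ↔ x5) ∨ ¬((x3 → (x2 ⊕ x6)) → ((x5 ↔ (x1 ∨ x3)) → (((x2 ↔ x3) → (x6 ↔ (x4 → x3))) ↔ x6))) = T ∨ F = T
(¬(((x1 ⊕ x2) → ¬¬(x6 ∧ x3)) ↔ x5) ∨ ¬((x3 → (x2 ⊕ x6)) → ((x5 ↔ (x1 ∨ x3)) → (((x2 ↔ x3) → (x6 ↔ (x4 → x3))) ↔ x6)))) → x6 = T → F = F
¬((¬(((x1 ⊕ x2) → ¬¬(x6 ∧ x3)) ↔ x5) ∨ ¬((x3 → (x2 ⊕ x6)) → ((x5 ↔ (x1 ∨ x3)) → (((x2 ↔ x3) → (x6 ↔ (x4 → x3))) ↔ x6)))) → x6) = ¬F = T
¬¬((¬(((x1 ⊕ x2) → ¬¬(x6 ∧ x3)) ↔ x5) ∨ ¬((x3 → (x2 ⊕ x6)) → ((x5 ↔ (x1 ∨ x3)) → (((x2 ↔ x3) → (x6 ↔ (x4 → x3))) ↔ x6)))) → x6) = ¬T = F
x2 ⊕ ¬¬((¬(((x1 ⊕ x2) → ¬¬(x6 ∧ x3)) ↔ x5) ∨ ¬((x3 → (x2 ⊕ x6)) → ((x5 ↔ (x1 ∨ x3)) → (((x2 ↔ x3) → (x6 ↔ (x4 → x3))) ↔ x6)))) → x6) = T ⊕ F = T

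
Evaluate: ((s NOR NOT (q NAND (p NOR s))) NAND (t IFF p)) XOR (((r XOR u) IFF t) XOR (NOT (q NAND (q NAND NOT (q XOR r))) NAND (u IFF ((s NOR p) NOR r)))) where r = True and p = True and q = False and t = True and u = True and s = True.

False

Substituting r=True, p=True, q=False, t=True, u=True, s=True:
p NOR s = True NOR True = False
q NAND (p NOR s) = False NAND False = True
NOT (q NAND (p NOR s)) = NOT True = False
s NOR NOT (q NAND (p NOR s)) = True NOR False = False
t IFF p = True IFF True = True
(s NOR NOT (q NAND (p NOR s))) NAND (t IFF p) = False NAND True = True
r XOR u = True XOR True = False
(r XOR u) IFF t = False IFF True = False
q XOR r = False XOR True = True
NOT (q XOR r) = NOT True = False
q NAND NOT (q XOR r) = False NAND False = True
q NAND (q NAND NOT (q XOR r)) = False NAND True = True
NOT (q NAND (q NAND NOT (q XOR r))) = NOT True = False
s NOR p = True NOR True = False
(s NOR p) NOR r = False NOR True = False
u IFF ((s NOR p) NOR r) = True IFF False = False
NOT (q NAND (q NAND NOT (q XOR r))) NAND (u IFF ((s NOR p) NOR r)) = False NAND False = True
((r XOR u) IFF t) XOR (NOT (q NAND (q NAND NOT (q XOR r))) NAND (u IFF ((s NOR p) NOR r))) = False XOR True = True
((s NOR NOT (q NAND (p NOR s))) NAND (t IFF p)) XOR (((r XOR u) IFF t) XOR (NOT (q NAND (q NAND NOT (q XOR r))) NAND (u IFF ((s NOR p) NOR r)))) = True XOR True = False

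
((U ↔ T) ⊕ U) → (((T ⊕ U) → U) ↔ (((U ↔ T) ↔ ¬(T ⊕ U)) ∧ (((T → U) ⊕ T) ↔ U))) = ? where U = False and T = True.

U ↔ T = False ↔ True = False
(U ↔ T) ⊕ U = False ⊕ False = False
T ⊕ U = True ⊕ False = True
(T ⊕ U) → U = True → False = False
U ↔ T = False ↔ True = False
T ⊕ U = True ⊕ False = True
¬(T ⊕ U) = ¬True = False
(U ↔ T) ↔ ¬(T ⊕ U) = False ↔ False = True
T → U = True → False = False
(T → U) ⊕ T = False ⊕ True = True
((T → U) ⊕ T) ↔ U = True ↔ False = False
((U ↔ T) ↔ ¬(T ⊕ U)) ∧ (((T → U) ⊕ T) ↔ U) = True ∧ False = False
((T ⊕ U) → U) ↔ (((U ↔ T) ↔ ¬(T ⊕ U)) ∧ (((T → U) ⊕ T) ↔ U)) = False ↔ False = True
((U ↔ T) ⊕ U) → (((T ⊕ U) → U) ↔ (((U ↔ T) ↔ ¬(T ⊕ U)) ∧ (((T → U) ⊕ T) ↔ U))) = False → True = True

True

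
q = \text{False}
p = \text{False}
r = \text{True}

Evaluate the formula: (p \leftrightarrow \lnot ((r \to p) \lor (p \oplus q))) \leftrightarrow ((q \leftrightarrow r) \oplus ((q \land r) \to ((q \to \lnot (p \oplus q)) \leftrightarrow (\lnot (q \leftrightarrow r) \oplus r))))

\text{False}

r \to p = \text{True} \to \text{False} = \text{False}
p \oplus q = \text{False} \oplus \text{False} = \text{False}
(r \to p) \lor (p \oplus q) = \text{False} \lor \text{False} = \text{False}
\lnot ((r \to p) \lor (p \oplus q)) = \lnot \text{False} = \text{True}
p \leftrightarrow \lnot ((r \to p) \lor (p \oplus q)) = \text{False} \leftrightarrow \text{True} = \text{False}
q \leftrightarrow r = \text{False} \leftrightarrow \text{True} = \text{False}
q \land r = \text{False} \land \text{True} = \text{False}
p \oplus q = \text{False} \oplus \text{False} = \text{False}
\lnot (p \oplus q) = \lnot \text{False} = \text{True}
q \to \lnot (p \oplus q) = \text{False} \to \text{True} = \text{True}
q \leftrightarrow r = \text{False} \leftrightarrow \text{True} = \text{False}
\lnot (q \leftrightarrow r) = \lnot \text{False} = \text{True}
\lnot (q \leftrightarrow r) \oplus r = \text{True} \oplus \text{True} = \text{False}
(q \to \lnot (p \oplus q)) \leftrightarrow (\lnot (q \leftrightarrow r) \oplus r) = \text{True} \leftrightarrow \text{False} = \text{False}
(q \land r) \to ((q \to \lnot (p \oplus q)) \leftrightarrow (\lnot (q \leftrightarrow r) \oplus r)) = \text{False} \to \text{False} = \text{True}
(q \leftrightarrow r) \oplus ((q \land r) \to ((q \to \lnot (p \oplus q)) \leftrightarrow (\lnot (q \leftrightarrow r) \oplus r))) = \text{False} \oplus \text{True} = \text{True}
(p \leftrightarrow \lnot ((r \to p) \lor (p \oplus q))) \leftrightarrow ((q \leftrightarrow r) \oplus ((q \land r) \to ((q \to \lnot (p \oplus q)) \leftrightarrow (\lnot (q \leftrightarrow r) \oplus r)))) = \text{False} \leftrightarrow \text{True} = \text{False}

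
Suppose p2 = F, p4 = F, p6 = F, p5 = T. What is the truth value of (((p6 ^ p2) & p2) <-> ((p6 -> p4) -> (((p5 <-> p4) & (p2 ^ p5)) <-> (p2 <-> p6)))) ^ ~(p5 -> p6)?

p6 ^ p2 = F ^ F = F
(p6 ^ p2) & p2 = F & F = F
p6 -> p4 = F -> F = T
p5 <-> p4 = T <-> F = F
p2 ^ p5 = F ^ T = T
(p5 <-> p4) & (p2 ^ p5) = F & T = F
p2 <-> p6 = F <-> F = T
((p5 <-> p4) & (p2 ^ p5)) <-> (p2 <-> p6) = F <-> T = F
(p6 -> p4) -> (((p5 <-> p4) & (p2 ^ p5)) <-> (p2 <-> p6)) = T -> F = F
((p6 ^ p2) & p2) <-> ((p6 -> p4) -> (((p5 <-> p4) & (p2 ^ p5)) <-> (p2 <-> p6))) = F <-> F = T
p5 -> p6 = T -> F = F
~(p5 -> p6) = ~F = T
(((p6 ^ p2) & p2) <-> ((p6 -> p4) -> (((p5 <-> p4) & (p2 ^ p5)) <-> (p2 <-> p6)))) ^ ~(p5 -> p6) = T ^ T = F

F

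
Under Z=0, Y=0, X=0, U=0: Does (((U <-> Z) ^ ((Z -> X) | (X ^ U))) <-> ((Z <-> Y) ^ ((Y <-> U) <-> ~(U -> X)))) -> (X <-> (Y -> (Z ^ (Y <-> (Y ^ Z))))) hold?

U <-> Z = 0 <-> 0 = 1
Z -> X = 0 -> 0 = 1
X ^ U = 0 ^ 0 = 0
(Z -> X) | (X ^ U) = 1 | 0 = 1
(U <-> Z) ^ ((Z -> X) | (X ^ U)) = 1 ^ 1 = 0
Z <-> Y = 0 <-> 0 = 1
Y <-> U = 0 <-> 0 = 1
U -> X = 0 -> 0 = 1
~(U -> X) = ~1 = 0
(Y <-> U) <-> ~(U -> X) = 1 <-> 0 = 0
(Z <-> Y) ^ ((Y <-> U) <-> ~(U -> X)) = 1 ^ 0 = 1
((U <-> Z) ^ ((Z -> X) | (X ^ U))) <-> ((Z <-> Y) ^ ((Y <-> U) <-> ~(U -> X))) = 0 <-> 1 = 0
Y ^ Z = 0 ^ 0 = 0
Y <-> (Y ^ Z) = 0 <-> 0 = 1
Z ^ (Y <-> (Y ^ Z)) = 0 ^ 1 = 1
Y -> (Z ^ (Y <-> (Y ^ Z))) = 0 -> 1 = 1
X <-> (Y -> (Z ^ (Y <-> (Y ^ Z)))) = 0 <-> 1 = 0
(((U <-> Z) ^ ((Z -> X) | (X ^ U))) <-> ((Z <-> Y) ^ ((Y <-> U) <-> ~(U -> X)))) -> (X <-> (Y -> (Z ^ (Y <-> (Y ^ Z))))) = 0 -> 0 = 1

1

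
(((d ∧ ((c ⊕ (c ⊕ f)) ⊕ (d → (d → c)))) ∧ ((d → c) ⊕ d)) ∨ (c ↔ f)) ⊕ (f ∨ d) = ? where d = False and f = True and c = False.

True

c ⊕ f = False ⊕ True = True
c ⊕ (c ⊕ f) = False ⊕ True = True
d → c = False → False = True
d → (d → c) = False → True = True
(c ⊕ (c ⊕ f)) ⊕ (d → (d → c)) = True ⊕ True = False
d ∧ ((c ⊕ (c ⊕ f)) ⊕ (d → (d → c))) = False ∧ False = False
d → c = False → False = True
(d → c) ⊕ d = True ⊕ False = True
(d ∧ ((c ⊕ (c ⊕ f)) ⊕ (d → (d → c)))) ∧ ((d → c) ⊕ d) = False ∧ True = False
c ↔ f = False ↔ True = False
((d ∧ ((c ⊕ (c ⊕ f)) ⊕ (d → (d → c)))) ∧ ((d → c) ⊕ d)) ∨ (c ↔ f) = False ∨ False = False
f ∨ d = True ∨ False = True
(((d ∧ ((c ⊕ (c ⊕ f)) ⊕ (d → (d → c)))) ∧ ((d → c) ⊕ d)) ∨ (c ↔ f)) ⊕ (f ∨ d) = False ⊕ True = True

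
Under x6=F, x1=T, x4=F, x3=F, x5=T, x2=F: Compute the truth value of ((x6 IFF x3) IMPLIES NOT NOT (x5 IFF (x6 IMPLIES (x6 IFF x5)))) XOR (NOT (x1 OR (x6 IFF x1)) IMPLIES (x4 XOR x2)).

x6 IFF x3 = F IFF F = T
x6 IFF x5 = F IFF T = F
x6 IMPLIES (x6 IFF x5) = F IMPLIES F = T
x5 IFF (x6 IMPLIES (x6 IFF x5)) = T IFF T = T
NOT (x5 IFF (x6 IMPLIES (x6 IFF x5))) = NOT T = F
NOT NOT (x5 IFF (x6 IMPLIES (x6 IFF x5))) = NOT F = T
(x6 IFF x3) IMPLIES NOT NOT (x5 IFF (x6 IMPLIES (x6 IFF x5))) = T IMPLIES T = T
x6 IFF x1 = F IFF T = F
x1 OR (x6 IFF x1) = T OR F = T
NOT (x1 OR (x6 IFF x1)) = NOT T = F
x4 XOR x2 = F XOR F = F
NOT (x1 OR (x6 IFF x1)) IMPLIES (x4 XOR x2) = F IMPLIES F = T
((x6 IFF x3) IMPLIES NOT NOT (x5 IFF (x6 IMPLIES (x6 IFF x5)))) XOR (NOT (x1 OR (x6 IFF x1)) IMPLIES (x4 XOR x2)) = T XOR T = F

F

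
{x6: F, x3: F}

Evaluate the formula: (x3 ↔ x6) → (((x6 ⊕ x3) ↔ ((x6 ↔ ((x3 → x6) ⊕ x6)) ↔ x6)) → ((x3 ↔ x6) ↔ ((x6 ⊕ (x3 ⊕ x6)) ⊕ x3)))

T

x3 ↔ x6 = F ↔ F = T
x6 ⊕ x3 = F ⊕ F = F
x3 → x6 = F → F = T
(x3 → x6) ⊕ x6 = T ⊕ F = T
x6 ↔ ((x3 → x6) ⊕ x6) = F ↔ T = F
(x6 ↔ ((x3 → x6) ⊕ x6)) ↔ x6 = F ↔ F = T
(x6 ⊕ x3) ↔ ((x6 ↔ ((x3 → x6) ⊕ x6)) ↔ x6) = F ↔ T = F
x3 ↔ x6 = F ↔ F = T
x3 ⊕ x6 = F ⊕ F = F
x6 ⊕ (x3 ⊕ x6) = F ⊕ F = F
(x6 ⊕ (x3 ⊕ x6)) ⊕ x3 = F ⊕ F = F
(x3 ↔ x6) ↔ ((x6 ⊕ (x3 ⊕ x6)) ⊕ x3) = T ↔ F = F
((x6 ⊕ x3) ↔ ((x6 ↔ ((x3 → x6) ⊕ x6)) ↔ x6)) → ((x3 ↔ x6) ↔ ((x6 ⊕ (x3 ⊕ x6)) ⊕ x3)) = F → F = T
(x3 ↔ x6) → (((x6 ⊕ x3) ↔ ((x6 ↔ ((x3 → x6) ⊕ x6)) ↔ x6)) → ((x3 ↔ x6) ↔ ((x6 ⊕ (x3 ⊕ x6)) ⊕ x3))) = T → T = T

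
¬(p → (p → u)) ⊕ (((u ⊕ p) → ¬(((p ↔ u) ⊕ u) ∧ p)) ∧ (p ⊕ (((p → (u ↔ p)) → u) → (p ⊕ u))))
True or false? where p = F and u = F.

T

Substituting p=F, u=F:
p → u = F → F = T
p → (p → u) = F → T = T
¬(p → (p → u)) = ¬T = F
u ⊕ p = F ⊕ F = F
p ↔ u = F ↔ F = T
(p ↔ u) ⊕ u = T ⊕ F = T
((p ↔ u) ⊕ u) ∧ p = T ∧ F = F
¬(((p ↔ u) ⊕ u) ∧ p) = ¬F = T
(u ⊕ p) → ¬(((p ↔ u) ⊕ u) ∧ p) = F → T = T
u ↔ p = F ↔ F = T
p → (u ↔ p) = F → T = T
(p → (u ↔ p)) → u = T → F = F
p ⊕ u = F ⊕ F = F
((p → (u ↔ p)) → u) → (p ⊕ u) = F → F = T
p ⊕ (((p → (u ↔ p)) → u) → (p ⊕ u)) = F ⊕ T = T
((u ⊕ p) → ¬(((p ↔ u) ⊕ u) ∧ p)) ∧ (p ⊕ (((p → (u ↔ p)) → u) → (p ⊕ u))) = T ∧ T = T
¬(p → (p → u)) ⊕ (((u ⊕ p) → ¬(((p ↔ u) ⊕ u) ∧ p)) ∧ (p ⊕ (((p → (u ↔ p)) → u) → (p ⊕ u)))) = F ⊕ T = T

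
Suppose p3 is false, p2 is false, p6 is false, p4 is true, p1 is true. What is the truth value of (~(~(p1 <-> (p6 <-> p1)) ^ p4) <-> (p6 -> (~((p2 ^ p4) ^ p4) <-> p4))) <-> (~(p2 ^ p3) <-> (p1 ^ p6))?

Substituting p3=False, p2=False, p6=False, p4=True, p1=True:
p6 <-> p1 = False <-> True = False
p1 <-> (p6 <-> p1) = True <-> False = False
~(p1 <-> (p6 <-> p1)) = ~False = True
~(p1 <-> (p6 <-> p1)) ^ p4 = True ^ True = False
~(~(p1 <-> (p6 <-> p1)) ^ p4) = ~False = True
p2 ^ p4 = False ^ True = True
(p2 ^ p4) ^ p4 = True ^ True = False
~((p2 ^ p4) ^ p4) = ~False = True
~((p2 ^ p4) ^ p4) <-> p4 = True <-> True = True
p6 -> (~((p2 ^ p4) ^ p4) <-> p4) = False -> True = True
~(~(p1 <-> (p6 <-> p1)) ^ p4) <-> (p6 -> (~((p2 ^ p4) ^ p4) <-> p4)) = True <-> True = True
p2 ^ p3 = False ^ False = False
~(p2 ^ p3) = ~False = True
p1 ^ p6 = True ^ False = True
~(p2 ^ p3) <-> (p1 ^ p6) = True <-> True = True
(~(~(p1 <-> (p6 <-> p1)) ^ p4) <-> (p6 -> (~((p2 ^ p4) ^ p4) <-> p4))) <-> (~(p2 ^ p3) <-> (p1 ^ p6)) = True <-> True = True

True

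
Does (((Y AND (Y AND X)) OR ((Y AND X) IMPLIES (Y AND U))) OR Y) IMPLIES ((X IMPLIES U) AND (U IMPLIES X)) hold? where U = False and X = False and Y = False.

Y AND X = False AND False = False
Y AND (Y AND X) = False AND False = False
Y AND X = False AND False = False
Y AND U = False AND False = False
(Y AND X) IMPLIES (Y AND U) = False IMPLIES False = True
(Y AND (Y AND X)) OR ((Y AND X) IMPLIES (Y AND U)) = False OR True = True
((Y AND (Y AND X)) OR ((Y AND X) IMPLIES (Y AND U))) OR Y = True OR False = True
X IMPLIES U = False IMPLIES False = True
U IMPLIES X = False IMPLIES False = True
(X IMPLIES U) AND (U IMPLIES X) = True AND True = True
(((Y AND (Y AND X)) OR ((Y AND X) IMPLIES (Y AND U))) OR Y) IMPLIES ((X IMPLIES U) AND (U IMPLIES X)) = True IMPLIES True = True

True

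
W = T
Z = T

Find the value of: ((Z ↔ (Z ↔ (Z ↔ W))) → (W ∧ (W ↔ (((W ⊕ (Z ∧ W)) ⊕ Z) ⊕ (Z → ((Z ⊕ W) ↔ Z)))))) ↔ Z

T

Z ↔ W = T ↔ T = T
Z ↔ (Z ↔ W) = T ↔ T = T
Z ↔ (Z ↔ (Z ↔ W)) = T ↔ T = T
Z ∧ W = T ∧ T = T
W ⊕ (Z ∧ W) = T ⊕ T = F
(W ⊕ (Z ∧ W)) ⊕ Z = F ⊕ T = T
Z ⊕ W = T ⊕ T = F
(Z ⊕ W) ↔ Z = F ↔ T = F
Z → ((Z ⊕ W) ↔ Z) = T → F = F
((W ⊕ (Z ∧ W)) ⊕ Z) ⊕ (Z → ((Z ⊕ W) ↔ Z)) = T ⊕ F = T
W ↔ (((W ⊕ (Z ∧ W)) ⊕ Z) ⊕ (Z → ((Z ⊕ W) ↔ Z))) = T ↔ T = T
W ∧ (W ↔ (((W ⊕ (Z ∧ W)) ⊕ Z) ⊕ (Z → ((Z ⊕ W) ↔ Z)))) = T ∧ T = T
(Z ↔ (Z ↔ (Z ↔ W))) → (W ∧ (W ↔ (((W ⊕ (Z ∧ W)) ⊕ Z) ⊕ (Z → ((Z ⊕ W) ↔ Z))))) = T → T = T
((Z ↔ (Z ↔ (Z ↔ W))) → (W ∧ (W ↔ (((W ⊕ (Z ∧ W)) ⊕ Z) ⊕ (Z → ((Z ⊕ W) ↔ Z)))))) ↔ Z = T ↔ T = T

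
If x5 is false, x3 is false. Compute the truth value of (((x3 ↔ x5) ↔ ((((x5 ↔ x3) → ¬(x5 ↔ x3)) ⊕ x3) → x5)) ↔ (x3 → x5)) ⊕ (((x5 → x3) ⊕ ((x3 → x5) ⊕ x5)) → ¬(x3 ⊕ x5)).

False

x3 ↔ x5 = False ↔ False = True
x5 ↔ x3 = False ↔ False = True
x5 ↔ x3 = False ↔ False = True
¬(x5 ↔ x3) = ¬True = False
(x5 ↔ x3) → ¬(x5 ↔ x3) = True → False = False
((x5 ↔ x3) → ¬(x5 ↔ x3)) ⊕ x3 = False ⊕ False = False
(((x5 ↔ x3) → ¬(x5 ↔ x3)) ⊕ x3) → x5 = False → False = True
(x3 ↔ x5) ↔ ((((x5 ↔ x3) → ¬(x5 ↔ x3)) ⊕ x3) → x5) = True ↔ True = True
x3 → x5 = False → False = True
((x3 ↔ x5) ↔ ((((x5 ↔ x3) → ¬(x5 ↔ x3)) ⊕ x3) → x5)) ↔ (x3 → x5) = True ↔ True = True
x5 → x3 = False → False = True
x3 → x5 = False → False = True
(x3 → x5) ⊕ x5 = True ⊕ False = True
(x5 → x3) ⊕ ((x3 → x5) ⊕ x5) = True ⊕ True = False
x3 ⊕ x5 = False ⊕ False = False
¬(x3 ⊕ x5) = ¬False = True
((x5 → x3) ⊕ ((x3 → x5) ⊕ x5)) → ¬(x3 ⊕ x5) = False → True = True
(((x3 ↔ x5) ↔ ((((x5 ↔ x3) → ¬(x5 ↔ x3)) ⊕ x3) → x5)) ↔ (x3 → x5)) ⊕ (((x5 → x3) ⊕ ((x3 → x5) ⊕ x5)) → ¬(x3 ⊕ x5)) = True ⊕ True = False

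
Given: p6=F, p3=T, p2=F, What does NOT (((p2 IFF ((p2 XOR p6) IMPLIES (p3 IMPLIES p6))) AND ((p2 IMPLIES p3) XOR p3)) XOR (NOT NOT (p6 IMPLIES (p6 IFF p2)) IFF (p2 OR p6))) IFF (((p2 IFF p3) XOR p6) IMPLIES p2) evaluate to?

T

p2 XOR p6 = F XOR F = F
p3 IMPLIES p6 = T IMPLIES F = F
(p2 XOR p6) IMPLIES (p3 IMPLIES p6) = F IMPLIES F = T
p2 IFF ((p2 XOR p6) IMPLIES (p3 IMPLIES p6)) = F IFF T = F
p2 IMPLIES p3 = F IMPLIES T = T
(p2 IMPLIES p3) XOR p3 = T XOR T = F
(p2 IFF ((p2 XOR p6) IMPLIES (p3 IMPLIES p6))) AND ((p2 IMPLIES p3) XOR p3) = F AND F = F
p6 IFF p2 = F IFF F = T
p6 IMPLIES (p6 IFF p2) = F IMPLIES T = T
NOT (p6 IMPLIES (p6 IFF p2)) = NOT T = F
NOT NOT (p6 IMPLIES (p6 IFF p2)) = NOT F = T
p2 OR p6 = F OR F = F
NOT NOT (p6 IMPLIES (p6 IFF p2)) IFF (p2 OR p6) = T IFF F = F
((p2 IFF ((p2 XOR p6) IMPLIES (p3 IMPLIES p6))) AND ((p2 IMPLIES p3) XOR p3)) XOR (NOT NOT (p6 IMPLIES (p6 IFF p2)) IFF (p2 OR p6)) = F XOR F = F
NOT (((p2 IFF ((p2 XOR p6) IMPLIES (p3 IMPLIES p6))) AND ((p2 IMPLIES p3) XOR p3)) XOR (NOT NOT (p6 IMPLIES (p6 IFF p2)) IFF (p2 OR p6))) = NOT F = T
p2 IFF p3 = F IFF T = F
(p2 IFF p3) XOR p6 = F XOR F = F
((p2 IFF p3) XOR p6) IMPLIES p2 = F IMPLIES F = T
NOT (((p2 IFF ((p2 XOR p6) IMPLIES (p3 IMPLIES p6))) AND ((p2 IMPLIES p3) XOR p3)) XOR (NOT NOT (p6 IMPLIES (p6 IFF p2)) IFF (p2 OR p6))) IFF (((p2 IFF p3) XOR p6) IMPLIES p2) = T IFF T = T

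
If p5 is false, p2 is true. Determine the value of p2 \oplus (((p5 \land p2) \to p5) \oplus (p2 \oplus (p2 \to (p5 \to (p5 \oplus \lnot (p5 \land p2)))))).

p5 \land p2 = \text{False} \land \text{True} = \text{False}
(p5 \land p2) \to p5 = \text{False} \to \text{False} = \text{True}
p5 \land p2 = \text{False} \land \text{True} = \text{False}
\lnot (p5 \land p2) = \lnot \text{False} = \text{True}
p5 \oplus \lnot (p5 \land p2) = \text{False} \oplus \text{True} = \text{True}
p5 \to (p5 \oplus \lnot (p5 \land p2)) = \text{False} \to \text{True} = \text{True}
p2 \to (p5 \to (p5 \oplus \lnot (p5 \land p2))) = \text{True} \to \text{True} = \text{True}
p2 \oplus (p2 \to (p5 \to (p5 \oplus \lnot (p5 \land p2)))) = \text{True} \oplus \text{True} = \text{False}
((p5 \land p2) \to p5) \oplus (p2 \oplus (p2 \to (p5 \to (p5 \oplus \lnot (p5 \land p2))))) = \text{True} \oplus \text{False} = \text{True}
p2 \oplus (((p5 \land p2) \to p5) \oplus (p2 \oplus (p2 \to (p5 \to (p5 \oplus \lnot (p5 \land p2)))))) = \text{True} \oplus \text{True} = \text{False}

\text{False}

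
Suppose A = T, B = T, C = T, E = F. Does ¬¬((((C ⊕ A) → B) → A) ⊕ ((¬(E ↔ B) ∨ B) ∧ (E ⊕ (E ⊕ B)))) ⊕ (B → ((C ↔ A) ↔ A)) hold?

C ⊕ A = T ⊕ T = F
(C ⊕ A) → B = F → T = T
((C ⊕ A) → B) → A = T → T = T
E ↔ B = F ↔ T = F
¬(E ↔ B) = ¬F = T
¬(E ↔ B) ∨ B = T ∨ T = T
E ⊕ B = F ⊕ T = T
E ⊕ (E ⊕ B) = F ⊕ T = T
(¬(E ↔ B) ∨ B) ∧ (E ⊕ (E ⊕ B)) = T ∧ T = T
(((C ⊕ A) → B) → A) ⊕ ((¬(E ↔ B) ∨ B) ∧ (E ⊕ (E ⊕ B))) = T ⊕ T = F
¬((((C ⊕ A) → B) → A) ⊕ ((¬(E ↔ B) ∨ B) ∧ (E ⊕ (E ⊕ B)))) = ¬F = T
¬¬((((C ⊕ A) → B) → A) ⊕ ((¬(E ↔ B) ∨ B) ∧ (E ⊕ (E ⊕ B)))) = ¬T = F
C ↔ A = T ↔ T = T
(C ↔ A) ↔ A = T ↔ T = T
B → ((C ↔ A) ↔ A) = T → T = T
¬¬((((C ⊕ A) → B) → A) ⊕ ((¬(E ↔ B) ∨ B) ∧ (E ⊕ (E ⊕ B)))) ⊕ (B → ((C ↔ A) ↔ A)) = F ⊕ T = T

T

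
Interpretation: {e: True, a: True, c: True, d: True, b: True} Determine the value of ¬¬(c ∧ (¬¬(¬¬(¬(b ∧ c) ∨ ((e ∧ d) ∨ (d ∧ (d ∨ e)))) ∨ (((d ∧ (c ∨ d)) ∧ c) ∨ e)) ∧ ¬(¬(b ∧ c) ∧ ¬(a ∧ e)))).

True

b ∧ c = True ∧ True = True
¬(b ∧ c) = ¬True = False
e ∧ d = True ∧ True = True
d ∨ e = True ∨ True = True
d ∧ (d ∨ e) = True ∧ True = True
(e ∧ d) ∨ (d ∧ (d ∨ e)) = True ∨ True = True
¬(b ∧ c) ∨ ((e ∧ d) ∨ (d ∧ (d ∨ e))) = False ∨ True = True
¬(¬(b ∧ c) ∨ ((e ∧ d) ∨ (d ∧ (d ∨ e)))) = ¬True = False
¬¬(¬(b ∧ c) ∨ ((e ∧ d) ∨ (d ∧ (d ∨ e)))) = ¬False = True
c ∨ d = True ∨ True = True
d ∧ (c ∨ d) = True ∧ True = True
(d ∧ (c ∨ d)) ∧ c = True ∧ True = True
((d ∧ (c ∨ d)) ∧ c) ∨ e = True ∨ True = True
¬¬(¬(b ∧ c) ∨ ((e ∧ d) ∨ (d ∧ (d ∨ e)))) ∨ (((d ∧ (c ∨ d)) ∧ c) ∨ e) = True ∨ True = True
¬(¬¬(¬(b ∧ c) ∨ ((e ∧ d) ∨ (d ∧ (d ∨ e)))) ∨ (((d ∧ (c ∨ d)) ∧ c) ∨ e)) = ¬True = False
¬¬(¬¬(¬(b ∧ c) ∨ ((e ∧ d) ∨ (d ∧ (d ∨ e)))) ∨ (((d ∧ (c ∨ d)) ∧ c) ∨ e)) = ¬False = True
b ∧ c = True ∧ True = True
¬(b ∧ c) = ¬True = False
a ∧ e = True ∧ True = True
¬(a ∧ e) = ¬True = False
¬(b ∧ c) ∧ ¬(a ∧ e) = False ∧ False = False
¬(¬(b ∧ c) ∧ ¬(a ∧ e)) = ¬False = True
¬¬(¬¬(¬(b ∧ c) ∨ ((e ∧ d) ∨ (d ∧ (d ∨ e)))) ∨ (((d ∧ (c ∨ d)) ∧ c) ∨ e)) ∧ ¬(¬(b ∧ c) ∧ ¬(a ∧ e)) = True ∧ True = True
c ∧ (¬¬(¬¬(¬(b ∧ c) ∨ ((e ∧ d) ∨ (d ∧ (d ∨ e)))) ∨ (((d ∧ (c ∨ d)) ∧ c) ∨ e)) ∧ ¬(¬(b ∧ c) ∧ ¬(a ∧ e))) = True ∧ True = True
¬(c ∧ (¬¬(¬¬(¬(b ∧ c) ∨ ((e ∧ d) ∨ (d ∧ (d ∨ e)))) ∨ (((d ∧ (c ∨ d)) ∧ c) ∨ e)) ∧ ¬(¬(b ∧ c) ∧ ¬(a ∧ e)))) = ¬True = False
¬¬(c ∧ (¬¬(¬¬(¬(b ∧ c) ∨ ((e ∧ d) ∨ (d ∧ (d ∨ e)))) ∨ (((d ∧ (c ∨ d)) ∧ c) ∨ e)) ∧ ¬(¬(b ∧ c) ∧ ¬(a ∧ e)))) = ¬False = True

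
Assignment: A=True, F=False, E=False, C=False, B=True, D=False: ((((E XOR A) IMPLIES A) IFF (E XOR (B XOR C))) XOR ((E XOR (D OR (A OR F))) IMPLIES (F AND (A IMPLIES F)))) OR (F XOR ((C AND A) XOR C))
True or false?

E XOR A = False XOR True = True
(E XOR A) IMPLIES A = True IMPLIES True = True
B XOR C = True XOR False = True
E XOR (B XOR C) = False XOR True = True
((E XOR A) IMPLIES A) IFF (E XOR (B XOR C)) = True IFF True = True
A OR F = True OR False = True
D OR (A OR F) = False OR True = True
E XOR (D OR (A OR F)) = False XOR True = True
A IMPLIES F = True IMPLIES False = False
F AND (A IMPLIES F) = False AND False = False
(E XOR (D OR (A OR F))) IMPLIES (F AND (A IMPLIES F)) = True IMPLIES False = False
(((E XOR A) IMPLIES A) IFF (E XOR (B XOR C))) XOR ((E XOR (D OR (A OR F))) IMPLIES (F AND (A IMPLIES F))) = True XOR False = True
C AND A = False AND True = False
(C AND A) XOR C = False XOR False = False
F XOR ((C AND A) XOR C) = False XOR False = False
((((E XOR A) IMPLIES A) IFF (E XOR (B XOR C))) XOR ((E XOR (D OR (A OR F))) IMPLIES (F AND (A IMPLIES F)))) OR (F XOR ((C AND A) XOR C)) = True OR False = True

True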